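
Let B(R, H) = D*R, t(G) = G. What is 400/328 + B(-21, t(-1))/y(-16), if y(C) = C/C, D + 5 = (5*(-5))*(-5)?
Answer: -103270/41 ≈ -2518.8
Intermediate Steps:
D = 120 (D = -5 + (5*(-5))*(-5) = -5 - 25*(-5) = -5 + 125 = 120)
y(C) = 1
B(R, H) = 120*R
400/328 + B(-21, t(-1))/y(-16) = 400/328 + (120*(-21))/1 = 400*(1/328) - 2520*1 = 50/41 - 2520 = -103270/41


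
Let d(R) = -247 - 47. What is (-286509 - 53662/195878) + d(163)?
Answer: -28089225848/97939 ≈ -2.8680e+5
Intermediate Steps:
d(R) = -294
(-286509 - 53662/195878) + d(163) = (-286509 - 53662/195878) - 294 = (-286509 - 53662*1/195878) - 294 = (-286509 - 26831/97939) - 294 = -28060431782/97939 - 294 = -28089225848/97939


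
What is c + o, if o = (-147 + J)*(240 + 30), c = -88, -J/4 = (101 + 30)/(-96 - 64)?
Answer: -155575/4 ≈ -38894.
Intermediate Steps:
J = 131/40 (J = -4*(101 + 30)/(-96 - 64) = -524/(-160) = -524*(-1)/160 = -4*(-131/160) = 131/40 ≈ 3.2750)
o = -155223/4 (o = (-147 + 131/40)*(240 + 30) = -5749/40*270 = -155223/4 ≈ -38806.)
c + o = -88 - 155223/4 = -155575/4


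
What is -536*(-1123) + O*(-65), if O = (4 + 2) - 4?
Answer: 601798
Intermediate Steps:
O = 2 (O = 6 - 4 = 2)
-536*(-1123) + O*(-65) = -536*(-1123) + 2*(-65) = 601928 - 130 = 601798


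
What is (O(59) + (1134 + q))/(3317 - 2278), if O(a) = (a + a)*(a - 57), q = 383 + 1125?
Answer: 2878/1039 ≈ 2.7700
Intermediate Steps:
q = 1508
O(a) = 2*a*(-57 + a) (O(a) = (2*a)*(-57 + a) = 2*a*(-57 + a))
(O(59) + (1134 + q))/(3317 - 2278) = (2*59*(-57 + 59) + (1134 + 1508))/(3317 - 2278) = (2*59*2 + 2642)/1039 = (236 + 2642)*(1/1039) = 2878*(1/1039) = 2878/1039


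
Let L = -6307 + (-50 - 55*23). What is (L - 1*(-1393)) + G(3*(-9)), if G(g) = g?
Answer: -6256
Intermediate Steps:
L = -7622 (L = -6307 + (-50 - 1265) = -6307 - 1315 = -7622)
(L - 1*(-1393)) + G(3*(-9)) = (-7622 - 1*(-1393)) + 3*(-9) = (-7622 + 1393) - 27 = -6229 - 27 = -6256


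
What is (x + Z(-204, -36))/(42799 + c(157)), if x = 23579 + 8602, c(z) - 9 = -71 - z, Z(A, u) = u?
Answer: 6429/8516 ≈ 0.75493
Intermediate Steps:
c(z) = -62 - z (c(z) = 9 + (-71 - z) = -62 - z)
x = 32181
(x + Z(-204, -36))/(42799 + c(157)) = (32181 - 36)/(42799 + (-62 - 1*157)) = 32145/(42799 + (-62 - 157)) = 32145/(42799 - 219) = 32145/42580 = 32145*(1/42580) = 6429/8516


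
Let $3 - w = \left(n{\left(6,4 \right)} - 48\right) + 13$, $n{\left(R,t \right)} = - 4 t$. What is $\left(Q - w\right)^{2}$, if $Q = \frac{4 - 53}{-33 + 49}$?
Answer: $\frac{833569}{256} \approx 3256.1$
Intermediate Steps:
$Q = - \frac{49}{16} \approx -3.0625$
$w = 54$ ($w = 3 - \left(\left(\left(-4\right) 4 - 48\right) + 13\right) = 3 - \left(\left(-16 - 48\right) + 13\right) = 3 - \left(-64 + 13\right) = 3 - -51 = 3 + 51 = 54$)
$\left(Q - w\right)^{2} = \left(- \frac{49}{16} - 54\right)^{2} = \left(- \frac{913}{16}\right)^{2} = \frac{833569}{256}$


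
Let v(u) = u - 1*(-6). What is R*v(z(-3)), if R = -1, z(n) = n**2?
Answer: -15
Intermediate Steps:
v(u) = 6 + u (v(u) = u + 6 = 6 + u)
R*v(z(-3)) = -(6 + (-3)**2) = -(6 + 9) = -1*15 = -15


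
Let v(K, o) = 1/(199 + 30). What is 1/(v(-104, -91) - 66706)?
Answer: -229/15275673 ≈ -1.4991e-5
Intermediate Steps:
v(K, o) = 1/229
1/(v(-104, -91) - 66706) = 1/(1/229 - 66706) = 1/(-15275673/229) = -229/15275673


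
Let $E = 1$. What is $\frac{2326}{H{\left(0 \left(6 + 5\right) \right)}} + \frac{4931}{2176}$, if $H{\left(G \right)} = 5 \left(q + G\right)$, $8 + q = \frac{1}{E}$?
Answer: $- \frac{4888791}{76160} \approx -64.191$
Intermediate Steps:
$q = -7$ ($q = -8 + 1^{-1} = -8 + 1 = -7$)
$H{\left(G \right)} = -35 + 5 G$ ($H{\left(G \right)} = 5 \left(-7 + G\right) = -35 + 5 G$)
$\frac{2326}{H{\left(0 \left(6 + 5\right) \right)}} + \frac{4931}{2176} = \frac{2326}{-35 + 5 \cdot 0 \left(6 + 5\right)} + \frac{4931}{2176} = \frac{2326}{-35 + 5 \cdot 0 \cdot 11} + 4931 \cdot \frac{1}{2176} = \frac{2326}{-35 + 5 \cdot 0} + \frac{4931}{2176} = \frac{2326}{-35 + 0} + \frac{4931}{2176} = \frac{2326}{-35} + \frac{4931}{2176} = 2326 \left(- \frac{1}{35}\right) + \frac{4931}{2176} = - \frac{2326}{35} + \frac{4931}{2176} = - \frac{4888791}{76160}$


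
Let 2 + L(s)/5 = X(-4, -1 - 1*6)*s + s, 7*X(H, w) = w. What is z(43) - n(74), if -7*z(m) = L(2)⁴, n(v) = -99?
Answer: -9307/7 ≈ -1329.6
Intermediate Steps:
X(H, w) = w/7
L(s) = -10 (L(s) = -10 + 5*(((-1 - 1*6)/7)*s + s) = -10 + 5*(((-1 - 6)/7)*s + s) = -10 + 5*(((⅐)*(-7))*s + s) = -10 + 5*(-s + s) = -10 + 5*0 = -10 + 0 = -10)
z(m) = -10000/7 (z(m) = -⅐*(-10)⁴ = -⅐*10000 = -10000/7)
z(43) - n(74) = -10000/7 - 1*(-99) = -10000/7 + 99 = -9307/7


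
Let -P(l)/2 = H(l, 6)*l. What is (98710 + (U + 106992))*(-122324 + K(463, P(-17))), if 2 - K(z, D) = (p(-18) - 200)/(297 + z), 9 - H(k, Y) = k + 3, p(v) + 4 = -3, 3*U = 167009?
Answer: -4859657940733/152 ≈ -3.1971e+10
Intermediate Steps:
U = 167009/3 (U = (⅓)*167009 = 167009/3 ≈ 55670.)
p(v) = -7 (p(v) = -4 - 3 = -7)
H(k, Y) = 6 - k (H(k, Y) = 9 - (k + 3) = 9 - (3 + k) = 9 + (-3 - k) = 6 - k)
P(l) = -2*l*(6 - l) (P(l) = -2*(6 - l)*l = -2*l*(6 - l))
K(z, D) = 2 + 207/(297 + z) (K(z, D) = 2 - (-7 - 200)/(297 + z) = 2 - (-207)/(297 + z) = 2 + 207/(297 + z))
(98710 + (U + 106992))*(-122324 + K(463, P(-17))) = (98710 + (167009/3 + 106992))*(-122324 + (801 + 2*463)/(297 + 463)) = (98710 + 487985/3)*(-122324 + (801 + 926)/760) = 784115*(-122324 + (1/760)*1727)/3 = 784115*(-122324 + 1727/760)/3 = (784115/3)*(-92964513/760) = -4859657940733/152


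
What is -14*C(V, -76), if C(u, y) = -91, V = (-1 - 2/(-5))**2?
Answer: 1274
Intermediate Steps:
V = 9/25 (V = (-1 - 2*(-1/5))**2 = (-1 + 2/5)**2 = (-3/5)**2 = 9/25 ≈ 0.36000)
-14*C(V, -76) = -14*(-91) = 1274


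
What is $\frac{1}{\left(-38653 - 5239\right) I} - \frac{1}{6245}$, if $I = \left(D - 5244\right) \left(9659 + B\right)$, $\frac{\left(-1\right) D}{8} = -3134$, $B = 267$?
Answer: $- \frac{8638504263621}{53947459087313120} \approx -0.00016013$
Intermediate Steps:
$D = 25072$ ($D = \left(-8\right) \left(-3134\right) = 25072$)
$I = 196812728$ ($I = \left(25072 - 5244\right) \left(9659 + 267\right) = 19828 \cdot 9926 = 196812728$)
$\frac{1}{\left(-38653 - 5239\right) I} - \frac{1}{6245} = \frac{1}{\left(-38653 - 5239\right) 196812728} - \frac{1}{6245} = \frac{1}{-43892} \cdot \frac{1}{196812728} - \frac{1}{6245} = \left(- \frac{1}{43892}\right) \frac{1}{196812728} - \frac{1}{6245} = - \frac{1}{8638504257376} - \frac{1}{6245} = - \frac{8638504263621}{53947459087313120}$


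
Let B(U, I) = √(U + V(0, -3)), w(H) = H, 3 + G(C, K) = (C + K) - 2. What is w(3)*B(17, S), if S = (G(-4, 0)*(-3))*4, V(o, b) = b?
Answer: 3*√14 ≈ 11.225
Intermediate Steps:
G(C, K) = -5 + C + K (G(C, K) = -3 + ((C + K) - 2) = -3 + (-2 + C + K) = -5 + C + K)
S = 108 (S = ((-5 - 4 + 0)*(-3))*4 = -9*(-3)*4 = 27*4 = 108)
B(U, I) = √(-3 + U) (B(U, I) = √(U - 3) = √(-3 + U))
w(3)*B(17, S) = 3*√(-3 + 17) = 3*√14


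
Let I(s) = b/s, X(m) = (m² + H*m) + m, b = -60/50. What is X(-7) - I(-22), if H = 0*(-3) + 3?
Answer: 1152/55 ≈ 20.945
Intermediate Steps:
b = -6/5 (b = -60*1/50 = -6/5 ≈ -1.2000)
H = 3 (H = 0 + 3 = 3)
X(m) = m² + 4*m (X(m) = (m² + 3*m) + m = m² + 4*m)
I(s) = -6/(5*s)
X(-7) - I(-22) = -7*(4 - 7) - (-6)/(5*(-22)) = -7*(-3) - (-6)*(-1)/(5*22) = 21 - 1*3/55 = 21 - 3/55 = 1152/55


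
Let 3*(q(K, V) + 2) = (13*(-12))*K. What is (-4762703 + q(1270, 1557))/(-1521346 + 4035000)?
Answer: -4828745/2513654 ≈ -1.9210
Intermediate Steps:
q(K, V) = -2 - 52*K (q(K, V) = -2 + ((13*(-12))*K)/3 = -2 + (-156*K)/3 = -2 - 52*K)
(-4762703 + q(1270, 1557))/(-1521346 + 4035000) = (-4762703 + (-2 - 52*1270))/(-1521346 + 4035000) = (-4762703 + (-2 - 66040))/2513654 = (-4762703 - 66042)*(1/2513654) = -4828745*1/2513654 = -4828745/2513654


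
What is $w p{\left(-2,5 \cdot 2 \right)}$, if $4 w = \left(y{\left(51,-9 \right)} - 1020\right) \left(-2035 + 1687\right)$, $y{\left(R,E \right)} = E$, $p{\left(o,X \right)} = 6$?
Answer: $537138$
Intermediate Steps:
$w = 89523$ ($w = \frac{\left(-9 - 1020\right) \left(-2035 + 1687\right)}{4} = \frac{\left(-1029\right) \left(-348\right)}{4} = \frac{1}{4} \cdot 358092 = 89523$)
$w p{\left(-2,5 \cdot 2 \right)} = 89523 \cdot 6 = 537138$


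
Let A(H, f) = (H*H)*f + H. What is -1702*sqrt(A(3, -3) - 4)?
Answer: -3404*I*sqrt(7) ≈ -9006.1*I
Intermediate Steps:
A(H, f) = H + f*H**2 (A(H, f) = H**2*f + H = f*H**2 + H = H + f*H**2)
-1702*sqrt(A(3, -3) - 4) = -1702*sqrt(3*(1 + 3*(-3)) - 4) = -1702*sqrt(3*(1 - 9) - 4) = -1702*sqrt(3*(-8) - 4) = -1702*sqrt(-24 - 4) = -3404*I*sqrt(7)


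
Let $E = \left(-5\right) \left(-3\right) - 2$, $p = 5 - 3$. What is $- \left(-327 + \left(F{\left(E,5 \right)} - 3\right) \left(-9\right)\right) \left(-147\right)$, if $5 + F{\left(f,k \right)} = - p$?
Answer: $-34839$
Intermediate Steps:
$p = 2$
$E = 13$ ($E = 15 - 2 = 13$)
$F{\left(f,k \right)} = -7$ ($F{\left(f,k \right)} = -5 - 2 = -7$)
$- \left(-327 + \left(F{\left(E,5 \right)} - 3\right) \left(-9\right)\right) \left(-147\right) = - \left(-327 + \left(-7 - 3\right) \left(-9\right)\right) \left(-147\right) = - \left(-327 - -90\right) \left(-147\right) = - \left(-327 + 90\right) \left(-147\right) = - \left(-237\right) \left(-147\right) = \left(-1\right) 34839 = -34839$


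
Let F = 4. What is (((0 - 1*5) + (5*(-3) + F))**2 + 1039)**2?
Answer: 1677025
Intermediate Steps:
(((0 - 1*5) + (5*(-3) + F))**2 + 1039)**2 = (((0 - 1*5) + (5*(-3) + 4))**2 + 1039)**2 = (((0 - 5) + (-15 + 4))**2 + 1039)**2 = ((-5 - 11)**2 + 1039)**2 = ((-16)**2 + 1039)**2 = (256 + 1039)**2 = 1295**2 = 1677025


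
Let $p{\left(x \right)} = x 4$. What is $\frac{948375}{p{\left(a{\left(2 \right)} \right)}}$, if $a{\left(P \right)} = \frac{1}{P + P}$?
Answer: $948375$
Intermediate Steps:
$a{\left(P \right)} = \frac{1}{2 P}$
$p{\left(x \right)} = 4 x$
$\frac{948375}{p{\left(a{\left(2 \right)} \right)}} = \frac{948375}{4 \frac{1}{2 \cdot 2}} = \frac{948375}{4 \cdot \frac{1}{2} \cdot \frac{1}{2}} = \frac{948375}{4 \cdot \frac{1}{4}} = \frac{948375}{1} = 948375 \cdot 1 = 948375$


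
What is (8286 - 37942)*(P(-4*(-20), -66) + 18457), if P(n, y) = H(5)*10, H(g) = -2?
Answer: -546767672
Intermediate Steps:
P(n, y) = -20 (P(n, y) = -2*10 = -20)
(8286 - 37942)*(P(-4*(-20), -66) + 18457) = (8286 - 37942)*(-20 + 18457) = -29656*18437 = -546767672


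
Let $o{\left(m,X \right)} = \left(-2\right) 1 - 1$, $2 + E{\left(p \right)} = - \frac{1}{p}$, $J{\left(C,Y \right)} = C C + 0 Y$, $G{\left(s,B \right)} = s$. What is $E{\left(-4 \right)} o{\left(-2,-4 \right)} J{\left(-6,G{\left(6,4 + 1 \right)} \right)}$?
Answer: $189$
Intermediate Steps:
$J{\left(C,Y \right)} = C^{2}$ ($J{\left(C,Y \right)} = C^{2} + 0 = C^{2}$)
$E{\left(p \right)} = -2 - \frac{1}{p}$
$o{\left(m,X \right)} = -3$ ($o{\left(m,X \right)} = -2 - 1 = -3$)
$E{\left(-4 \right)} o{\left(-2,-4 \right)} J{\left(-6,G{\left(6,4 + 1 \right)} \right)} = \left(-2 - \frac{1}{-4}\right) \left(-3\right) \left(-6\right)^{2} = \left(-2 - - \frac{1}{4}\right) \left(-3\right) 36 = \left(-2 + \frac{1}{4}\right) \left(-3\right) 36 = \left(- \frac{7}{4}\right) \left(-3\right) 36 = \frac{21}{4} \cdot 36 = 189$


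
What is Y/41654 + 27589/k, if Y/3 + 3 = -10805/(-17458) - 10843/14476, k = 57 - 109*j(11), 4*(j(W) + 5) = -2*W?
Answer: 41489044362681161/1806864192751464 ≈ 22.962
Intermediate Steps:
j(W) = -5 - W/2 (j(W) = -5 + (-2*W)/4 = -5 - W/2)
k = 2403/2 (k = 57 - 109*(-5 - ½*11) = 57 - 109*(-5 - 11/2) = 57 - 109*(-21/2) = 57 + 2289/2 = 2403/2 ≈ 1201.5)
Y = -169510701/18051572 (Y = -9 + 3*(-10805/(-17458) - 10843/14476) = -9 + 3*(-10805*(-1/17458) - 10843*1/14476) = -9 + 3*(10805/17458 - 1549/2068) = -9 + 3*(-2348851/18051572) = -9 - 7046553/18051572 = -169510701/18051572 ≈ -9.3904)
Y/41654 + 27589/k = -169510701/18051572/41654 + 27589/(2403/2) = -169510701/18051572*1/41654 + 27589*(2/2403) = -169510701/751920180088 + 55178/2403 = 41489044362681161/1806864192751464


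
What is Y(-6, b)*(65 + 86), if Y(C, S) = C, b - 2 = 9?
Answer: -906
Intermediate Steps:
b = 11 (b = 2 + 9 = 11)
Y(-6, b)*(65 + 86) = -6*(65 + 86) = -6*151 = -906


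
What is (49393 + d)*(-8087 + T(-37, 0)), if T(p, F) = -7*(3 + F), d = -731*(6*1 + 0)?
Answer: -364916756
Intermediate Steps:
d = -4386 (d = -731*(6 + 0) = -731*6 = -4386)
T(p, F) = -21 - 7*F
(49393 + d)*(-8087 + T(-37, 0)) = (49393 - 4386)*(-8087 + (-21 - 7*0)) = 45007*(-8087 + (-21 + 0)) = 45007*(-8087 - 21) = 45007*(-8108) = -364916756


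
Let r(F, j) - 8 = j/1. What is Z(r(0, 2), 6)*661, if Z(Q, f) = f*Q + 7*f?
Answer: 67422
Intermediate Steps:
r(F, j) = 8 + j (r(F, j) = 8 + j/1 = 8 + j*1 = 8 + j)
Z(Q, f) = 7*f + Q*f (Z(Q, f) = Q*f + 7*f = 7*f + Q*f)
Z(r(0, 2), 6)*661 = (6*(7 + (8 + 2)))*661 = (6*(7 + 10))*661 = (6*17)*661 = 102*661 = 67422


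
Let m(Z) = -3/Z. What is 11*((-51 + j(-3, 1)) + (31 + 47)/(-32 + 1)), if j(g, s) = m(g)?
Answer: -17908/31 ≈ -577.68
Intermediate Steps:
j(g, s) = -3/g
11*((-51 + j(-3, 1)) + (31 + 47)/(-32 + 1)) = 11*((-51 - 3/(-3)) + (31 + 47)/(-32 + 1)) = 11*((-51 - 3*(-1/3)) + 78/(-31)) = 11*((-51 + 1) + 78*(-1/31)) = 11*(-50 - 78/31) = 11*(-1628/31) = -17908/31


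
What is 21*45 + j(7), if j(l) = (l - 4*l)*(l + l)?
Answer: 651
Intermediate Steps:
j(l) = -6*l**2 (j(l) = (-3*l)*(2*l) = -6*l**2)
21*45 + j(7) = 21*45 - 6*7**2 = 945 - 6*49 = 945 - 294 = 651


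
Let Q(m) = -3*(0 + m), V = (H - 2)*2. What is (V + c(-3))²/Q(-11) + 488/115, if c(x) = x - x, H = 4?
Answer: 17944/3795 ≈ 4.7283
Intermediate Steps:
V = 4 (V = (4 - 2)*2 = 2*2 = 4)
c(x) = 0
Q(m) = -3*m
(V + c(-3))²/Q(-11) + 488/115 = (4 + 0)²/((-3*(-11))) + 488/115 = 4²/33 + 488*(1/115) = 16*(1/33) + 488/115 = 16/33 + 488/115 = 17944/3795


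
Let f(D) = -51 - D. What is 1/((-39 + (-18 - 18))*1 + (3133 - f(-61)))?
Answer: 1/3048 ≈ 0.00032808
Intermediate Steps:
1/((-39 + (-18 - 18))*1 + (3133 - f(-61))) = 1/((-39 + (-18 - 18))*1 + (3133 - (-51 - 1*(-61)))) = 1/((-39 - 36)*1 + (3133 - (-51 + 61))) = 1/(-75*1 + (3133 - 1*10)) = 1/(-75 + (3133 - 10)) = 1/(-75 + 3123) = 1/3048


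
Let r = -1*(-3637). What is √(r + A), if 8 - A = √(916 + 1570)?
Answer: √(3645 - √2486) ≈ 59.959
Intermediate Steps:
r = 3637
A = 8 - √2486 (A = 8 - √(916 + 1570) = 8 - √2486 ≈ -41.860)
√(r + A) = √(3637 + (8 - √2486)) = √(3645 - √2486)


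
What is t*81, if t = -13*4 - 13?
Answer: -5265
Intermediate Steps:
t = -65 (t = -52 - 13 = -65)
t*81 = -65*81 = -5265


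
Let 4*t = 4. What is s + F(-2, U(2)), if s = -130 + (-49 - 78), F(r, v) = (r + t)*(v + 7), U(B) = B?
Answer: -266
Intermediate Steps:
t = 1 (t = (¼)*4 = 1)
F(r, v) = (1 + r)*(7 + v) (F(r, v) = (r + 1)*(v + 7) = (1 + r)*(7 + v))
s = -257 (s = -130 - 127 = -257)
s + F(-2, U(2)) = -257 + (7 + 2 + 7*(-2) - 2*2) = -257 + (7 + 2 - 14 - 4) = -257 - 9 = -266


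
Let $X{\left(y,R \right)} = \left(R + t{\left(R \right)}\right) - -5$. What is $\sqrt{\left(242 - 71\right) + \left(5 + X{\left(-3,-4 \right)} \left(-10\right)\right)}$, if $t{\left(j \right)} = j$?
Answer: $\sqrt{206} \approx 14.353$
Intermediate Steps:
$X{\left(y,R \right)} = 5 + 2 R$ ($X{\left(y,R \right)} = \left(R + R\right) - -5 = 2 R + 5 = 5 + 2 R$)
$\sqrt{\left(242 - 71\right) + \left(5 + X{\left(-3,-4 \right)} \left(-10\right)\right)} = \sqrt{\left(242 - 71\right) + \left(5 + \left(5 + 2 \left(-4\right)\right) \left(-10\right)\right)} = \sqrt{171 + \left(5 + \left(5 - 8\right) \left(-10\right)\right)} = \sqrt{171 + \left(5 - -30\right)} = \sqrt{171 + \left(5 + 30\right)} = \sqrt{171 + 35} = \sqrt{206}$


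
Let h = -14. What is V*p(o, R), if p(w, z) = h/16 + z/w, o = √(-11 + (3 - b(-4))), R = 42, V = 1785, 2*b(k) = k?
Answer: -12495/8 - 12495*I*√6 ≈ -1561.9 - 30606.0*I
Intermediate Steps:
b(k) = k/2
o = I*√6 (o = √(-11 + (3 - (-4)/2)) = √(-11 + (3 - 1*(-2))) = √(-11 + (3 + 2)) = √(-11 + 5) = √(-6) = I*√6 ≈ 2.4495*I)
p(w, z) = -7/8 + z/w (p(w, z) = -14/16 + z/w = -14*1/16 + z/w = -7/8 + z/w)
V*p(o, R) = 1785*(-7/8 + 42/((I*√6))) = 1785*(-7/8 + 42*(-I*√6/6)) = 1785*(-7/8 - 7*I*√6) = -12495/8 - 12495*I*√6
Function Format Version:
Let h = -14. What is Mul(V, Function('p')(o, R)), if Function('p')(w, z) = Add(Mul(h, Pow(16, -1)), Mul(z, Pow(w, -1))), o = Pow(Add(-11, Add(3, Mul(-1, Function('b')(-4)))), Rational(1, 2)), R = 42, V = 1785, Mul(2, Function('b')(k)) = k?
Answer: Add(Rational(-12495, 8), Mul(-12495, I, Pow(6, Rational(1, 2)))) ≈ Add(-1561.9, Mul(-30606., I))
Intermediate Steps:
Function('b')(k) = Mul(Rational(1, 2), k)
o = Mul(I, Pow(6, Rational(1, 2))) (o = Pow(Add(-11, Add(3, Mul(-1, Mul(Rational(1, 2), -4)))), Rational(1, 2)) = Pow(Add(-11, Add(3, Mul(-1, -2))), Rational(1, 2)) = Pow(Add(-11, Add(3, 2)), Rational(1, 2)) = Pow(Add(-11, 5), Rational(1, 2)) = Pow(-6, Rational(1, 2)) = Mul(I, Pow(6, Rational(1, 2))) ≈ Mul(2.4495, I))
Function('p')(w, z) = Add(Rational(-7, 8), Mul(z, Pow(w, -1))) (Function('p')(w, z) = Add(Mul(-14, Pow(16, -1)), Mul(z, Pow(w, -1))) = Add(Mul(-14, Rational(1, 16)), Mul(z, Pow(w, -1))) = Add(Rational(-7, 8), Mul(z, Pow(w, -1))))
Mul(V, Function('p')(o, R)) = Mul(1785, Add(Rational(-7, 8), Mul(42, Pow(Mul(I, Pow(6, Rational(1, 2))), -1)))) = Mul(1785, Add(Rational(-7, 8), Mul(42, Mul(Rational(-1, 6), I, Pow(6, Rational(1, 2)))))) = Mul(1785, Add(Rational(-7, 8), Mul(-7, I, Pow(6, Rational(1, 2))))) = Add(Rational(-12495, 8), Mul(-12495, I, Pow(6, Rational(1, 2))))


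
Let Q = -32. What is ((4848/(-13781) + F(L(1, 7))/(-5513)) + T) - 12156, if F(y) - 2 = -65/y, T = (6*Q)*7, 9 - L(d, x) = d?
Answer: -8205475664923/607797224 ≈ -13500.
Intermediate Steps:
L(d, x) = 9 - d
T = -1344 (T = (6*(-32))*7 = -192*7 = -1344)
F(y) = 2 - 65/y
((4848/(-13781) + F(L(1, 7))/(-5513)) + T) - 12156 = ((4848/(-13781) + (2 - 65/(9 - 1*1))/(-5513)) - 1344) - 12156 = ((4848*(-1/13781) + (2 - 65/(9 - 1))*(-1/5513)) - 1344) - 12156 = ((-4848/13781 + (2 - 65/8)*(-1/5513)) - 1344) - 12156 = ((-4848/13781 - 49/8*(-1/5513)) - 1344) - 12156 = ((-4848/13781 + 49/44104) - 1344) - 12156 = (-213140923/607797224 - 1344) - 12156 = -817092609979/607797224 - 12156 = -8205475664923/607797224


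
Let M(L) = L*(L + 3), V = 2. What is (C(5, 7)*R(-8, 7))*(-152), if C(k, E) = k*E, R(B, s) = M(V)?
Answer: -53200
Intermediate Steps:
M(L) = L*(3 + L)
R(B, s) = 10 (R(B, s) = 2*(3 + 2) = 2*5 = 10)
C(k, E) = E*k
(C(5, 7)*R(-8, 7))*(-152) = ((7*5)*10)*(-152) = (35*10)*(-152) = 350*(-152) = -53200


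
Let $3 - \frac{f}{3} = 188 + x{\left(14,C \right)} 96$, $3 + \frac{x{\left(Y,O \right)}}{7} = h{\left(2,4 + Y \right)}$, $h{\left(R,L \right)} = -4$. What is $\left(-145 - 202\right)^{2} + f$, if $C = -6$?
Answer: $133966$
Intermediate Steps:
$x{\left(Y,O \right)} = -49$ ($x{\left(Y,O \right)} = -21 + 7 \left(-4\right) = -21 - 28 = -49$)
$f = 13557$ ($f = 9 - 3 \left(188 - 4704\right) = 9 - -13548 = 9 + 13548 = 13557$)
$\left(-145 - 202\right)^{2} + f = \left(-145 - 202\right)^{2} + 13557 = \left(-347\right)^{2} + 13557 = 120409 + 13557 = 133966$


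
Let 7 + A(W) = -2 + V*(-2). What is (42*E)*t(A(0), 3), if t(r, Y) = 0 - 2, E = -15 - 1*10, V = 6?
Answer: 2100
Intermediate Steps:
E = -25 (E = -15 - 10 = -25)
A(W) = -21 (A(W) = -7 + (-2 + 6*(-2)) = -7 + (-2 - 12) = -7 - 14 = -21)
t(r, Y) = -2
(42*E)*t(A(0), 3) = (42*(-25))*(-2) = -1050*(-2) = 2100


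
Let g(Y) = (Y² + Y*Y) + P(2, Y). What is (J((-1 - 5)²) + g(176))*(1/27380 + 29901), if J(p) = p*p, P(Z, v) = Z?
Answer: 5178210334825/2738 ≈ 1.8912e+9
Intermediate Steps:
J(p) = p²
g(Y) = 2 + 2*Y² (g(Y) = (Y² + Y*Y) + 2 = (Y² + Y²) + 2 = 2*Y² + 2 = 2 + 2*Y²)
(J((-1 - 5)²) + g(176))*(1/27380 + 29901) = (((-1 - 5)²)² + (2 + 2*176²))*(1/27380 + 29901) = (((-6)²)² + (2 + 2*30976))*(1/27380 + 29901) = (36² + (2 + 61952))*(818689381/27380) = (1296 + 61954)*(818689381/27380) = 63250*(818689381/27380) = 5178210334825/2738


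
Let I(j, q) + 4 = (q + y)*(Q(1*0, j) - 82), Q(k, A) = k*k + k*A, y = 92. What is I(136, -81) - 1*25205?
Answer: -26111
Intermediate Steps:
Q(k, A) = k² + A*k
I(j, q) = -7548 - 82*q (I(j, q) = -4 + (q + 92)*((1*0)*(j + 1*0) - 82) = -4 + (92 + q)*(0*(j + 0) - 82) = -4 + (92 + q)*(0*j - 82) = -4 + (92 + q)*(0 - 82) = -4 + (92 + q)*(-82) = -4 + (-7544 - 82*q) = -7548 - 82*q)
I(136, -81) - 1*25205 = (-7548 - 82*(-81)) - 1*25205 = (-7548 + 6642) - 25205 = -906 - 25205 = -26111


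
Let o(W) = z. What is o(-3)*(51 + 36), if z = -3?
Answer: -261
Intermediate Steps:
o(W) = -3
o(-3)*(51 + 36) = -3*(51 + 36) = -3*87 = -261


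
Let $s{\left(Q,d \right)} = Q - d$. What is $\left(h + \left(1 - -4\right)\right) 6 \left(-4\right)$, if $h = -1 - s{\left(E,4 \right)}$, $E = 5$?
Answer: $-72$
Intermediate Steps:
$h = -2$ ($h = -1 - \left(5 - 4\right) = -1 - 1 = -2$)
$\left(h + \left(1 - -4\right)\right) 6 \left(-4\right) = \left(-2 + \left(1 - -4\right)\right) 6 \left(-4\right) = \left(-2 + \left(1 + 4\right)\right) \left(-24\right) = \left(-2 + 5\right) \left(-24\right) = 3 \left(-24\right) = -72$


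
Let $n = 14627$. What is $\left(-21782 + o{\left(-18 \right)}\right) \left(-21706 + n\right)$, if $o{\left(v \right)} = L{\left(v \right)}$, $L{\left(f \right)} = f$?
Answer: $154322200$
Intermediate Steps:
$o{\left(v \right)} = v$
$\left(-21782 + o{\left(-18 \right)}\right) \left(-21706 + n\right) = \left(-21782 - 18\right) \left(-21706 + 14627\right) = \left(-21800\right) \left(-7079\right) = 154322200$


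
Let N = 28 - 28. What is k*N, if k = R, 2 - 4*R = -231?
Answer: 0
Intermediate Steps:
R = 233/4 (R = 1/2 - 1/4*(-231) = 1/2 + 231/4 = 233/4 ≈ 58.250)
k = 233/4 ≈ 58.250
N = 0
k*N = (233/4)*0 = 0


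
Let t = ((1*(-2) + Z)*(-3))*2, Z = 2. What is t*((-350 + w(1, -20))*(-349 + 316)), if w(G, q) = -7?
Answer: 0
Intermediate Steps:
t = 0 (t = ((1*(-2) + 2)*(-3))*2 = ((-2 + 2)*(-3))*2 = (0*(-3))*2 = 0*2 = 0)
t*((-350 + w(1, -20))*(-349 + 316)) = 0*((-350 - 7)*(-349 + 316)) = 0*(-357*(-33)) = 0*11781 = 0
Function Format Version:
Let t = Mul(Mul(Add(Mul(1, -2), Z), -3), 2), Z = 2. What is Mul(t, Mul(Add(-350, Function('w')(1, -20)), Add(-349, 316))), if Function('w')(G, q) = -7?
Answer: 0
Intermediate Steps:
t = 0 (t = Mul(Mul(Add(Mul(1, -2), 2), -3), 2) = Mul(Mul(Add(-2, 2), -3), 2) = Mul(Mul(0, -3), 2) = Mul(0, 2) = 0)
Mul(t, Mul(Add(-350, Function('w')(1, -20)), Add(-349, 316))) = Mul(0, Mul(Add(-350, -7), Add(-349, 316))) = Mul(0, Mul(-357, -33)) = Mul(0, 11781) = 0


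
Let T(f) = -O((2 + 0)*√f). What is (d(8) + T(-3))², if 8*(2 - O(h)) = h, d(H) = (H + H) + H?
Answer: (88 + I*√3)²/16 ≈ 483.81 + 19.053*I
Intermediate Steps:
d(H) = 3*H (d(H) = 2*H + H = 3*H)
O(h) = 2 - h/8
T(f) = -2 + √f/4 (T(f) = -(2 - (2 + 0)*√f/8) = -(2 - √f/4) = -2 + √f/4)
(d(8) + T(-3))² = (3*8 + (-2 + √(-3)/4))² = (24 + (-2 + (I*√3)/4))² = (24 + (-2 + I*√3/4))² = (22 + I*√3/4)²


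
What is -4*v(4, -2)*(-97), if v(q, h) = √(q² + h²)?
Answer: 776*√5 ≈ 1735.2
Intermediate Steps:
v(q, h) = √(h² + q²)
-4*v(4, -2)*(-97) = -4*√((-2)² + 4²)*(-97) = -4*√(4 + 16)*(-97) = -8*√5*(-97) = 776*√5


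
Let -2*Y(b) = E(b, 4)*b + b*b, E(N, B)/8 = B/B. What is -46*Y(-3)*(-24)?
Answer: 8280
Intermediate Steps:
E(N, B) = 8 (E(N, B) = 8*(B/B) = 8*1 = 8)
Y(b) = -4*b - b²/2 (Y(b) = -(8*b + b*b)/2 = -(8*b + b²)/2 = -(b² + 8*b)/2 = -4*b - b²/2)
-46*Y(-3)*(-24) = -(-23)*(-3)*(8 - 3)*(-24) = -(-23)*(-3)*5*(-24) = -46*15/2*(-24) = -345*(-24) = 8280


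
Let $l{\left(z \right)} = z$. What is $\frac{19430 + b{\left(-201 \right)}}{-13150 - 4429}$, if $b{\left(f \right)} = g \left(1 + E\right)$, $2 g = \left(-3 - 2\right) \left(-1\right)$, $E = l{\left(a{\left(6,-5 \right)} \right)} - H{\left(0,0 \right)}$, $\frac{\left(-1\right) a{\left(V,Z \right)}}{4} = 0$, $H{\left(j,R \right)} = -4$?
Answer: $- \frac{38885}{35158} \approx -1.106$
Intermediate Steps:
$a{\left(V,Z \right)} = 0$ ($a{\left(V,Z \right)} = \left(-4\right) 0 = 0$)
$E = 4$ ($E = 0 - -4 = 0 + 4 = 4$)
$g = \frac{5}{2}$ ($g = \frac{\left(-3 - 2\right) \left(-1\right)}{2} = \frac{\left(-5\right) \left(-1\right)}{2} = \frac{1}{2} \cdot 5 = \frac{5}{2} \approx 2.5$)
$b{\left(f \right)} = \frac{25}{2}$ ($b{\left(f \right)} = \frac{5 \left(1 + 4\right)}{2} = \frac{5}{2} \cdot 5 = \frac{25}{2}$)
$\frac{19430 + b{\left(-201 \right)}}{-13150 - 4429} = \frac{19430 + \frac{25}{2}}{-13150 - 4429} = \frac{38885}{2 \left(-17579\right)} = \frac{38885}{2} \left(- \frac{1}{17579}\right) = - \frac{38885}{35158}$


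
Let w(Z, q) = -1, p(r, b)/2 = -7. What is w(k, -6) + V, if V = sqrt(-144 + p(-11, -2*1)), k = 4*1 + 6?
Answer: -1 + I*sqrt(158) ≈ -1.0 + 12.57*I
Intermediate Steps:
p(r, b) = -14 (p(r, b) = 2*(-7) = -14)
k = 10 (k = 4 + 6 = 10)
V = I*sqrt(158) (V = sqrt(-144 - 14) = sqrt(-158) = I*sqrt(158) ≈ 12.57*I)
w(k, -6) + V = -1 + I*sqrt(158)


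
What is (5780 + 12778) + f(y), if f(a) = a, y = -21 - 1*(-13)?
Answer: 18550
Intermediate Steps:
y = -8 (y = -21 + 13 = -8)
(5780 + 12778) + f(y) = (5780 + 12778) - 8 = 18558 - 8 = 18550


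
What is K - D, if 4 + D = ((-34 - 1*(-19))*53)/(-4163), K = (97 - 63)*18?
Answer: 2563613/4163 ≈ 615.81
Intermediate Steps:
K = 612 (K = 34*18 = 612)
D = -15857/4163 (D = -4 + ((-34 - 1*(-19))*53)/(-4163) = -4 + ((-34 + 19)*53)*(-1/4163) = -4 - 15*53*(-1/4163) = -4 - 795*(-1/4163) = -4 + 795/4163 = -15857/4163 ≈ -3.8090)
K - D = 612 - 1*(-15857/4163) = 612 + 15857/4163 = 2563613/4163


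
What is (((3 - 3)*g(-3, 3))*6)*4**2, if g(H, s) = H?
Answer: 0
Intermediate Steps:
(((3 - 3)*g(-3, 3))*6)*4**2 = (((3 - 3)*(-3))*6)*4**2 = ((0*(-3))*6)*16 = (0*6)*16 = 0*16 = 0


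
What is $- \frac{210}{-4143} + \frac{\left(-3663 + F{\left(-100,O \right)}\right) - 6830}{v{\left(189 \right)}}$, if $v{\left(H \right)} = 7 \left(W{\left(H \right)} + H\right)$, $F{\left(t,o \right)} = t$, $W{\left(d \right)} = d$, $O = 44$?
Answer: $- \frac{1604857}{406014} \approx -3.9527$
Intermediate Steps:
$v{\left(H \right)} = 14 H$ ($v{\left(H \right)} = 7 \left(H + H\right) = 7 \cdot 2 H = 14 H$)
$- \frac{210}{-4143} + \frac{\left(-3663 + F{\left(-100,O \right)}\right) - 6830}{v{\left(189 \right)}} = - \frac{210}{-4143} + \frac{\left(-3663 - 100\right) - 6830}{14 \cdot 189} = \left(-210\right) \left(- \frac{1}{4143}\right) + \frac{-3763 - 6830}{2646} = \frac{70}{1381} - \frac{1177}{294} = - \frac{1604857}{406014}$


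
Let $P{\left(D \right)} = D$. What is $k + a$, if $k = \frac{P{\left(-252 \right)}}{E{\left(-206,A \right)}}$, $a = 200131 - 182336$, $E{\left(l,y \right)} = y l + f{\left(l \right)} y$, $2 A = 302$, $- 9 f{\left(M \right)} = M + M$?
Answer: $\frac{276765797}{15553} \approx 17795.0$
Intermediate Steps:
$f{\left(M \right)} = - \frac{2 M}{9}$ ($f{\left(M \right)} = - \frac{M + M}{9} = - \frac{2 M}{9}$)
$A = 151$ ($A = \frac{1}{2} \cdot 302 = 151$)
$E{\left(l,y \right)} = \frac{7 l y}{9}$ ($E{\left(l,y \right)} = y l + - \frac{2 l}{9} y = l y - \frac{2 l y}{9} = \frac{7 l y}{9}$)
$a = 17795$
$k = \frac{162}{15553}$ ($k = - \frac{252}{\frac{7}{9} \left(-206\right) 151} = - \frac{252}{- \frac{217742}{9}} = \left(-252\right) \left(- \frac{9}{217742}\right) = \frac{162}{15553} \approx 0.010416$)
$k + a = \frac{162}{15553} + 17795 = \frac{276765797}{15553}$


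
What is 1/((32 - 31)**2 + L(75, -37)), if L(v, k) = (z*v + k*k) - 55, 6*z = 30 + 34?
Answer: 1/2115 ≈ 0.00047281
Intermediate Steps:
z = 32/3 (z = (30 + 34)/6 = (1/6)*64 = 32/3 ≈ 10.667)
L(v, k) = -55 + k**2 + 32*v/3 (L(v, k) = (32*v/3 + k*k) - 55 = (32*v/3 + k**2) - 55 = (k**2 + 32*v/3) - 55 = -55 + k**2 + 32*v/3)
1/((32 - 31)**2 + L(75, -37)) = 1/((32 - 31)**2 + (-55 + (-37)**2 + (32/3)*75)) = 1/(1**2 + (-55 + 1369 + 800)) = 1/(1 + 2114) = 1/2115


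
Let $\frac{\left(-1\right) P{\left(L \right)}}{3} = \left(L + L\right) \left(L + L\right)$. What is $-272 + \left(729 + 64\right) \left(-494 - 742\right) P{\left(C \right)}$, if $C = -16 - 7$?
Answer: $6221979232$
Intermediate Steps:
$C = -23$
$P{\left(L \right)} = - 12 L^{2}$ ($P{\left(L \right)} = - 3 \left(L + L\right) \left(L + L\right) = - 3 \cdot 2 L 2 L = - 3 \cdot 4 L^{2} = - 12 L^{2}$)
$-272 + \left(729 + 64\right) \left(-494 - 742\right) P{\left(C \right)} = -272 + \left(729 + 64\right) \left(-494 - 742\right) \left(- 12 \left(-23\right)^{2}\right) = -272 + 793 \left(-1236\right) \left(\left(-12\right) 529\right) = -272 - -6221979504 = -272 + 6221979504 = 6221979232$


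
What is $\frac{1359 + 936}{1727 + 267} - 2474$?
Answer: $- \frac{4930861}{1994} \approx -2472.8$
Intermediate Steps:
$\frac{1359 + 936}{1727 + 267} - 2474 = \frac{2295}{1994} - 2474 = - \frac{4930861}{1994}$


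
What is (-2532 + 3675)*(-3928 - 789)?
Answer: -5391531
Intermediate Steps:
(-2532 + 3675)*(-3928 - 789) = 1143*(-4717) = -5391531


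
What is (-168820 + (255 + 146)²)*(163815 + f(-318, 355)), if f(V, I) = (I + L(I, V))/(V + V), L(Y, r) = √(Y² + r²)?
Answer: -278489137905/212 + 2673*√227149/212 ≈ -1.3136e+9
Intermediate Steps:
f(V, I) = (I + √(I² + V²))/(2*V) (f(V, I) = (I + √(I² + V²))/(V + V) = (I + √(I² + V²))/((2*V)) = (I + √(I² + V²))*(1/(2*V)) = (I + √(I² + V²))/(2*V))
(-168820 + (255 + 146)²)*(163815 + f(-318, 355)) = (-168820 + (255 + 146)²)*(163815 + (½)*(355 + √(355² + (-318)²))/(-318)) = (-168820 + 401²)*(163815 + (½)*(-1/318)*(355 + √(126025 + 101124))) = (-168820 + 160801)*(163815 + (½)*(-1/318)*(355 + √227149)) = -8019*(163815 + (-355/636 - √227149/636)) = -8019*(104185985/636 - √227149/636) = -278489137905/212 + 2673*√227149/212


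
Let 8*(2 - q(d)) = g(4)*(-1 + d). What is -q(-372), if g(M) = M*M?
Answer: -748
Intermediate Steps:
g(M) = M**2
q(d) = 4 - 2*d (q(d) = 2 - 4**2*(-1 + d)/8 = 2 - 2*(-1 + d) = 2 - (-16 + 16*d)/8 = 2 + (2 - 2*d) = 4 - 2*d)
-q(-372) = -(4 - 2*(-372)) = -(4 + 744) = -1*748 = -748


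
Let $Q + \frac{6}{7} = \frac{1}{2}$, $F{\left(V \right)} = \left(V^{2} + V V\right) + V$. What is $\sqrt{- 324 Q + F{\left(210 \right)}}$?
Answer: $\frac{4 \sqrt{271110}}{7} \approx 297.53$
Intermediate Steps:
$F{\left(V \right)} = V + 2 V^{2}$ ($F{\left(V \right)} = \left(V^{2} + V^{2}\right) + V = 2 V^{2} + V = V + 2 V^{2}$)
$Q = - \frac{5}{14}$ ($Q = - \frac{6}{7} + \frac{1}{2} = - \frac{5}{14} \approx -0.35714$)
$\sqrt{- 324 Q + F{\left(210 \right)}} = \sqrt{\left(-324\right) \left(- \frac{5}{14}\right) + 210 \left(1 + 2 \cdot 210\right)} = \sqrt{\frac{810}{7} + 210 \left(1 + 420\right)} = \sqrt{\frac{810}{7} + 210 \cdot 421} = \sqrt{\frac{810}{7} + 88410} = \sqrt{\frac{619680}{7}} = \frac{4 \sqrt{271110}}{7}$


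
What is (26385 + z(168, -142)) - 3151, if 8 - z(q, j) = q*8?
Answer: 21898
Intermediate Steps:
z(q, j) = 8 - 8*q (z(q, j) = 8 - q*8 = 8 - 8*q)
(26385 + z(168, -142)) - 3151 = (26385 + (8 - 8*168)) - 3151 = (26385 + (8 - 1344)) - 3151 = (26385 - 1336) - 3151 = 25049 - 3151 = 21898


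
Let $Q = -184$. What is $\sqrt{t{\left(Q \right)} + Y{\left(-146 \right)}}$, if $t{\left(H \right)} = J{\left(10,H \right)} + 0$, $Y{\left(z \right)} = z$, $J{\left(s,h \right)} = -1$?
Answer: $7 i \sqrt{3} \approx 12.124 i$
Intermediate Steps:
$t{\left(H \right)} = -1$ ($t{\left(H \right)} = -1 + 0 = -1$)
$\sqrt{t{\left(Q \right)} + Y{\left(-146 \right)}} = \sqrt{-1 - 146} = \sqrt{-147} = 7 i \sqrt{3}$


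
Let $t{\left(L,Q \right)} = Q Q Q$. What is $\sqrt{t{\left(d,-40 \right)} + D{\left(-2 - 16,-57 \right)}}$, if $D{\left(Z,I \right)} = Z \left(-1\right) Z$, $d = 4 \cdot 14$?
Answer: $2 i \sqrt{16081} \approx 253.62 i$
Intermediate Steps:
$d = 56$
$D{\left(Z,I \right)} = - Z^{2}$ ($D{\left(Z,I \right)} = - Z Z = - Z^{2}$)
$t{\left(L,Q \right)} = Q^{3}$ ($t{\left(L,Q \right)} = Q^{2} Q = Q^{3}$)
$\sqrt{t{\left(d,-40 \right)} + D{\left(-2 - 16,-57 \right)}} = \sqrt{\left(-40\right)^{3} - \left(-2 - 16\right)^{2}} = \sqrt{-64000 - \left(-18\right)^{2}} = \sqrt{-64000 - 324} = \sqrt{-64324} = 2 i \sqrt{16081}$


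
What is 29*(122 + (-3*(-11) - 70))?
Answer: 2465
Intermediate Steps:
29*(122 + (-3*(-11) - 70)) = 29*(122 + (33 - 70)) = 29*(122 - 37) = 29*85 = 2465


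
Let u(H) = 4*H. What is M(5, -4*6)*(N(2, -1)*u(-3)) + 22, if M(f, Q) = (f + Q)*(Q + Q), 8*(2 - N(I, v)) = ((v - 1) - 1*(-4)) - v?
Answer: -17762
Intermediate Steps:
N(I, v) = 13/8 (N(I, v) = 2 - (((v - 1) - 1*(-4)) - v)/8 = 2 - (((-1 + v) + 4) - v)/8 = 2 - ((3 + v) - v)/8 = 2 - ⅛*3 = 2 - 3/8 = 13/8)
M(f, Q) = 2*Q*(Q + f) (M(f, Q) = (Q + f)*(2*Q) = 2*Q*(Q + f))
M(5, -4*6)*(N(2, -1)*u(-3)) + 22 = (2*(-4*6)*(-4*6 + 5))*(13*(4*(-3))/8) + 22 = (2*(-24)*(-24 + 5))*((13/8)*(-12)) + 22 = (2*(-24)*(-19))*(-39/2) + 22 = 912*(-39/2) + 22 = -17784 + 22 = -17762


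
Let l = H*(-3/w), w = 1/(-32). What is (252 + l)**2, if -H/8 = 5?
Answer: 12873744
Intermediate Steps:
w = -1/32 ≈ -0.031250
H = -40 (H = -8*5 = -40)
l = -3840 (l = -(-120)/(-1/32) = -(-120)*(-32) = -40*96 = -3840)
(252 + l)**2 = (252 - 3840)**2 = (-3588)**2 = 12873744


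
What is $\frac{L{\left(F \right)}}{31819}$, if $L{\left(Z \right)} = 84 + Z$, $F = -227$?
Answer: $- \frac{143}{31819} \approx -0.0044942$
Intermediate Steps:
$\frac{L{\left(F \right)}}{31819} = \frac{84 - 227}{31819} = \left(-143\right) \frac{1}{31819} = - \frac{143}{31819}$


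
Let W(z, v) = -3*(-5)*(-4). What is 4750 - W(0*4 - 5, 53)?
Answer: 4810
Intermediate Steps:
W(z, v) = -60 (W(z, v) = 15*(-4) = -60)
4750 - W(0*4 - 5, 53) = 4750 - 1*(-60) = 4750 + 60 = 4810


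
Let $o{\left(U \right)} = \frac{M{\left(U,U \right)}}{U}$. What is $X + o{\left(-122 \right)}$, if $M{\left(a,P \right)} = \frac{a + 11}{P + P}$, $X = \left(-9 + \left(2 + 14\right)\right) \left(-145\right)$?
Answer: $- \frac{30214631}{29768} \approx -1015.0$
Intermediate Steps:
$X = -1015$ ($X = \left(-9 + 16\right) \left(-145\right) = 7 \left(-145\right) = -1015$)
$M{\left(a,P \right)} = \frac{11 + a}{2 P}$
$o{\left(U \right)} = \frac{11 + U}{2 U^{2}}$ ($o{\left(U \right)} = \frac{\frac{1}{2} \frac{1}{U} \left(11 + U\right)}{U} = \frac{11 + U}{2 U^{2}}$)
$X + o{\left(-122 \right)} = -1015 + \frac{11 - 122}{2 \cdot 14884} = -1015 + \frac{1}{2} \cdot \frac{1}{14884} \left(-111\right) = -1015 - \frac{111}{29768} = - \frac{30214631}{29768}$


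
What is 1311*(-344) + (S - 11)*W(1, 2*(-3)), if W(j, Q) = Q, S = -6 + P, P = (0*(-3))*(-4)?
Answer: -450882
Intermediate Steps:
P = 0 (P = 0*(-4) = 0)
S = -6 (S = -6 + 0 = -6)
1311*(-344) + (S - 11)*W(1, 2*(-3)) = 1311*(-344) + (-6 - 11)*(2*(-3)) = -450984 - 17*(-6) = -450984 + 102 = -450882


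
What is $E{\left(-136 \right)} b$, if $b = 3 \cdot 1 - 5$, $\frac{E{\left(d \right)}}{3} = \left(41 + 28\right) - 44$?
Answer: $-150$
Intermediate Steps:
$E{\left(d \right)} = 75$ ($E{\left(d \right)} = 3 \left(\left(41 + 28\right) - 44\right) = 3 \left(69 - 44\right) = 3 \cdot 25 = 75$)
$b = -2$ ($b = 3 - 5 = -2$)
$E{\left(-136 \right)} b = 75 \left(-2\right) = -150$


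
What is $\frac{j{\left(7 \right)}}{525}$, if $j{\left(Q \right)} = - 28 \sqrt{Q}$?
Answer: $- \frac{4 \sqrt{7}}{75} \approx -0.14111$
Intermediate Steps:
$\frac{j{\left(7 \right)}}{525} = \frac{\left(-28\right) \sqrt{7}}{525} = - 28 \sqrt{7} \cdot \frac{1}{525} = - \frac{4 \sqrt{7}}{75}$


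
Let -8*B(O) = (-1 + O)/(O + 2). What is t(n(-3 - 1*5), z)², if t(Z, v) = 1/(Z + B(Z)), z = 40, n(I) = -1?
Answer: 16/9 ≈ 1.7778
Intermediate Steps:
B(O) = -(-1 + O)/(8*(2 + O)) (B(O) = -(-1 + O)/(8*(O + 2)) = -(-1 + O)/(8*(2 + O)))
t(Z, v) = 1/(Z + (1 - Z)/(8*(2 + Z)))
t(n(-3 - 1*5), z)² = (8*(2 - 1)/(1 - 1*(-1) + 8*(-1)*(2 - 1)))² = (8*1/(1 + 1 + 8*(-1)*1))² = (8*1/(1 + 1 - 8))² = (8*1/(-6))² = (8*(-⅙)*1)² = (-4/3)² = 16/9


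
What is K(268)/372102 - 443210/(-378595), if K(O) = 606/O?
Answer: 1473286972571/1258491879764 ≈ 1.1707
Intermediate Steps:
K(268)/372102 - 443210/(-378595) = (606/268)/372102 - 443210/(-378595) = (606*(1/268))*(1/372102) - 443210*(-1/378595) = (303/134)*(1/372102) + 88642/75719 = 101/16620556 + 88642/75719 = 1473286972571/1258491879764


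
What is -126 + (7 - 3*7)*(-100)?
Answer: 1274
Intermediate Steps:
-126 + (7 - 3*7)*(-100) = -126 + (7 - 21)*(-100) = -126 - 14*(-100) = -126 + 1400 = 1274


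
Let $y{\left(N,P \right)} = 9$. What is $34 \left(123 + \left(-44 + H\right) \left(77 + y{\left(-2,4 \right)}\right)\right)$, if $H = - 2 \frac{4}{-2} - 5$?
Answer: $-127398$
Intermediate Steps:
$H = -1$ ($H = - 2 \cdot 4 \left(- \frac{1}{2}\right) - 5 = \left(-2\right) \left(-2\right) - 5 = 4 - 5 = -1$)
$34 \left(123 + \left(-44 + H\right) \left(77 + y{\left(-2,4 \right)}\right)\right) = 34 \left(123 + \left(-44 - 1\right) \left(77 + 9\right)\right) = 34 \left(123 - 3870\right) = 34 \left(-3747\right) = -127398$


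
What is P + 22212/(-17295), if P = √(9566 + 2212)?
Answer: -7404/5765 + √11778 ≈ 107.24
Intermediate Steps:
P = √11778 ≈ 108.53
P + 22212/(-17295) = √11778 + 22212/(-17295) = √11778 + 22212*(-1/17295) = √11778 - 7404/5765 = -7404/5765 + √11778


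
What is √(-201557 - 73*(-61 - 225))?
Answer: I*√180679 ≈ 425.06*I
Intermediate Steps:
√(-201557 - 73*(-61 - 225)) = √(-201557 - 73*(-286)) = √(-201557 + 20878) = √(-180679) = I*√180679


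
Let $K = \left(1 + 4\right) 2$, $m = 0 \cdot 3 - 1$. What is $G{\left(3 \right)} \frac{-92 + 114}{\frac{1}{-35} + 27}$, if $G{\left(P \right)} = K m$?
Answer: $- \frac{1925}{236} \approx -8.1568$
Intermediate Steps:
$m = -1$ ($m = 0 - 1 = -1$)
$K = 10$ ($K = 5 \cdot 2 = 10$)
$G{\left(P \right)} = -10$ ($G{\left(P \right)} = 10 \left(-1\right) = -10$)
$G{\left(3 \right)} \frac{-92 + 114}{\frac{1}{-35} + 27} = - 10 \frac{-92 + 114}{\frac{1}{-35} + 27} = - 10 \frac{22}{- \frac{1}{35} + 27} = - 10 \frac{22}{\frac{944}{35}} = - 10 \cdot 22 \cdot \frac{35}{944} = \left(-10\right) \frac{385}{472} = - \frac{1925}{236}$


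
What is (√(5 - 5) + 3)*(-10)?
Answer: -30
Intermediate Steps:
(√(5 - 5) + 3)*(-10) = (√0 + 3)*(-10) = (0 + 3)*(-10) = 3*(-10) = -30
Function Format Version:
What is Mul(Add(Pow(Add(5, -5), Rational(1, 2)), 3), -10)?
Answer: -30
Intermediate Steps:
Mul(Add(Pow(Add(5, -5), Rational(1, 2)), 3), -10) = Mul(Add(Pow(0, Rational(1, 2)), 3), -10) = Mul(Add(0, 3), -10) = Mul(3, -10) = -30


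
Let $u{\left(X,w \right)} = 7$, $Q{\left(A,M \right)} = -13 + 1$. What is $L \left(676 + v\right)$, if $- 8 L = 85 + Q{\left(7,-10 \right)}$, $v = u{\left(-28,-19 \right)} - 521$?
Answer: $- \frac{5913}{4} \approx -1478.3$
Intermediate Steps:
$Q{\left(A,M \right)} = -12$
$v = -514$ ($v = 7 - 521 = -514$)
$L = - \frac{73}{8}$ ($L = - \frac{85 - 12}{8} = \left(- \frac{1}{8}\right) 73 = - \frac{73}{8} \approx -9.125$)
$L \left(676 + v\right) = - \frac{73 \left(676 - 514\right)}{8} = \left(- \frac{73}{8}\right) 162 = - \frac{5913}{4}$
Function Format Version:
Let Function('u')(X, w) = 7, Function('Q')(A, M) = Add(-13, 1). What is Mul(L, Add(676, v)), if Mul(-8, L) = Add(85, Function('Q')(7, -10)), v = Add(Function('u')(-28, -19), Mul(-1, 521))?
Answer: Rational(-5913, 4) ≈ -1478.3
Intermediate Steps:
Function('Q')(A, M) = -12
v = -514 (v = Add(7, Mul(-1, 521)) = Add(7, -521) = -514)
L = Rational(-73, 8) (L = Mul(Rational(-1, 8), Add(85, -12)) = Mul(Rational(-1, 8), 73) = Rational(-73, 8) ≈ -9.1250)
Mul(L, Add(676, v)) = Mul(Rational(-73, 8), Add(676, -514)) = Mul(Rational(-73, 8), 162) = Rational(-5913, 4)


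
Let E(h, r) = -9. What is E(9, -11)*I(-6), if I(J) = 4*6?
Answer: -216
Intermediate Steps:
I(J) = 24
E(9, -11)*I(-6) = -9*24 = -216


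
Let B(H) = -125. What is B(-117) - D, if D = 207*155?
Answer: -32210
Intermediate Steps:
D = 32085
B(-117) - D = -125 - 1*32085 = -125 - 32085 = -32210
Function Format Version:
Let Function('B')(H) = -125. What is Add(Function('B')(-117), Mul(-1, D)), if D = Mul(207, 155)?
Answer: -32210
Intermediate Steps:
D = 32085
Add(Function('B')(-117), Mul(-1, D)) = Add(-125, Mul(-1, 32085)) = Add(-125, -32085) = -32210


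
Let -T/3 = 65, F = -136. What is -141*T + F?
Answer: 27359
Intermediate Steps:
T = -195 (T = -3*65 = -195)
-141*T + F = -141*(-195) - 136 = 27495 - 136 = 27359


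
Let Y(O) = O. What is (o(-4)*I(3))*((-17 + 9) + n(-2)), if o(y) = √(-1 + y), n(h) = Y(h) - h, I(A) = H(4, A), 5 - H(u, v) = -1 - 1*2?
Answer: -64*I*√5 ≈ -143.11*I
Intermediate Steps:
H(u, v) = 8 (H(u, v) = 5 - (-1 - 1*2) = 5 - (-1 - 2) = 5 - 1*(-3) = 5 + 3 = 8)
I(A) = 8
n(h) = 0 (n(h) = h - h = 0)
(o(-4)*I(3))*((-17 + 9) + n(-2)) = (√(-1 - 4)*8)*((-17 + 9) + 0) = (√(-5)*8)*(-8 + 0) = ((I*√5)*8)*(-8) = (8*I*√5)*(-8) = -64*I*√5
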